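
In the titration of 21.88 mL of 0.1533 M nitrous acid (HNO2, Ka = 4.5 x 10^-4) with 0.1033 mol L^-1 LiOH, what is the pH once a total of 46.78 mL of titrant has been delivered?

n(acid) = 0.1533 x 0.02188 = 0.003354 mol; n(LiOH) added = 0.1033 x 0.04678 = 0.004832 mol.
Base is in excess by 0.004832 - 0.003354 = 0.001478 mol in a total volume of 0.06866 L.
[OH^-] = 0.001478/0.06866 = 0.02153 M, so pOH = 1.67 and pH = 14.00 - 1.67 = 12.33.

12.33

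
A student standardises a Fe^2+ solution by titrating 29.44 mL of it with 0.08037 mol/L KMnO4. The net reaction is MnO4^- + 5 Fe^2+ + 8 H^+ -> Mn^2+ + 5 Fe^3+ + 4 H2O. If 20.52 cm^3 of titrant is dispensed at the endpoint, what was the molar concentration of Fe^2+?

0.280 M

n(KMnO4) = 0.08037 x 0.02052 = 0.001649 mol.
From the balanced equation, 1 mol KMnO4 reacts with 5 mol Fe^2+, so n(Fe^2+) = 0.001649 x 5/1 = 0.008246 mol.
[Fe^2+] = 0.008246 / 0.02944 L = 0.280 M.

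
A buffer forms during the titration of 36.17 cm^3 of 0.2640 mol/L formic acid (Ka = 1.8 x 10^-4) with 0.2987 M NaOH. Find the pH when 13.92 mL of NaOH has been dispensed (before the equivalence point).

3.63

Initial n(HCOOH) = 0.2640 x 0.03617 = 0.009549 mol.
n(NaOH) added = 0.2987 x 0.01392 = 0.004158 mol, converting that many moles of HCOOH to HCOO-.
Remaining n(HCOOH) = 0.005391 mol; n(HCOO-) = 0.004158 mol.
By Henderson-Hasselbalch, pH = pKa + log([A^-]/[HA]) = 3.74 + log(0.004158/0.005391) = 3.74 + (-0.11) = 3.63.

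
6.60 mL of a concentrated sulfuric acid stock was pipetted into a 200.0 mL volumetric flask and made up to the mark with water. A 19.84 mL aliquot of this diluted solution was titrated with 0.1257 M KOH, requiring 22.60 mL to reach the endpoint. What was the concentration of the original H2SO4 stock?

2.17 M

n(KOH) = 0.1257 x 0.02260 = 0.002841 mol.
n(H2SO4) in the aliquot = 0.002841 x 1/2 = 0.001420 mol.
[diluted H2SO4] = 0.001420 / 0.01984 = 0.07159 M.
Dilution factor = 200.0/6.600 = 30.30, so [stock] = 0.07159 x 30.30 = 2.17 M.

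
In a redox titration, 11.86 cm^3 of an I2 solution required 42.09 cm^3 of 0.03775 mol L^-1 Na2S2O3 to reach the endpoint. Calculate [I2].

n(Na2S2O3) = 0.03775 x 0.04209 = 0.001589 mol.
From the balanced equation, 2 mol Na2S2O3 reacts with 1 mol I2, so n(I2) = 0.001589 x 1/2 = 0.0007944 mol.
[I2] = 0.0007944 / 0.01186 L = 0.0670 M.

0.0670 M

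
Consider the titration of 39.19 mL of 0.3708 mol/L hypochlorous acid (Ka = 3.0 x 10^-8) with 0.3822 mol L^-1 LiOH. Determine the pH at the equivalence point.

n(HClO) = 0.3708 x 0.03919 = 0.01453 mol; V(LiOH) at equivalence = 0.01453/0.3822 = 0.03802 L.
At equivalence all the acid is converted to ClO-; total volume = 0.03919 + 0.03802 = 0.07721 L, so [ClO-] = 0.01453/0.07721 = 0.1882 M.
Kb = Kw/Ka = 1.0e-14 / 3.0 x 10^-8 = 3.33e-7.
[OH^-] = sqrt(Kb x [ClO-]) = sqrt(3.33e-7 x 0.1882) = 0.000250 M.
pOH = 3.60, so pH = 14.00 - 3.60 = 10.40.

10.40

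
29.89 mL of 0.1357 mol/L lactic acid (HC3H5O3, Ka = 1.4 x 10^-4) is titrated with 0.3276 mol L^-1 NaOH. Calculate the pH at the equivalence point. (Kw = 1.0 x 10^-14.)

8.42

n(HC3H5O3) = 0.1357 x 0.02989 = 0.004056 mol; V(NaOH) at equivalence = 0.004056/0.3276 = 0.01238 L.
At equivalence all the acid is converted to C3H5O3-; total volume = 0.02989 + 0.01238 = 0.04227 L, so [C3H5O3-] = 0.004056/0.04227 = 0.09595 M.
Kb = Kw/Ka = 1.0e-14 / 1.4 x 10^-4 = 7.14e-11.
[OH^-] = sqrt(Kb x [C3H5O3-]) = sqrt(7.14e-11 x 0.09595) = 2.62e-6 M.
pOH = 5.58, so pH = 14.00 - 5.58 = 8.42.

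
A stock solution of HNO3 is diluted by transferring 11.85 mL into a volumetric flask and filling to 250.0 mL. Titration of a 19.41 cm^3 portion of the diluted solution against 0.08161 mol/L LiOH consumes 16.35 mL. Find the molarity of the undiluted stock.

1.45 M

n(LiOH) = 0.08161 x 0.01635 = 0.001334 mol.
n(HNO3) in the aliquot = 0.001334 mol.
[diluted HNO3] = 0.001334 / 0.01941 = 0.06874 M.
Dilution factor = 250.0/11.85 = 21.10, so [stock] = 0.06874 x 21.10 = 1.45 M.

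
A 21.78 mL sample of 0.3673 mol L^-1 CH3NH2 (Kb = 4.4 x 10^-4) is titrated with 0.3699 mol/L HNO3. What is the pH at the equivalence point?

n(CH3NH2) = 0.3673 x 0.02178 = 0.008000 mol; V(HNO3) at equivalence = 0.008000/0.3699 = 0.02163 L.
At equivalence the base is fully converted to CH3NH3+; total volume = 0.04341 L, so [CH3NH3+] = 0.008000/0.04341 = 0.1843 M.
Ka(CH3NH3+) = Kw/Kb = 1.0e-14 / 4.4 x 10^-4 = 2.27e-11.
[H^+] = sqrt(Ka x [CH3NH3+]) = sqrt(2.27e-11 x 0.1843) = 2.05e-6 M.
pH = -log(2.05e-6) = 5.69.

5.69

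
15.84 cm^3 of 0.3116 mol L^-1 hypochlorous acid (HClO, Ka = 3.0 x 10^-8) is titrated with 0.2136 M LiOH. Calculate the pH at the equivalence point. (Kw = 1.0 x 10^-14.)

10.31

n(HClO) = 0.3116 x 0.01584 = 0.004936 mol; V(LiOH) at equivalence = 0.004936/0.2136 = 0.02311 L.
At equivalence all the acid is converted to ClO-; total volume = 0.01584 + 0.02311 = 0.03895 L, so [ClO-] = 0.004936/0.03895 = 0.1267 M.
Kb = Kw/Ka = 1.0e-14 / 3.0 x 10^-8 = 3.33e-7.
[OH^-] = sqrt(Kb x [ClO-]) = sqrt(3.33e-7 x 0.1267) = 0.000206 M.
pOH = 3.69, so pH = 14.00 - 3.69 = 10.31.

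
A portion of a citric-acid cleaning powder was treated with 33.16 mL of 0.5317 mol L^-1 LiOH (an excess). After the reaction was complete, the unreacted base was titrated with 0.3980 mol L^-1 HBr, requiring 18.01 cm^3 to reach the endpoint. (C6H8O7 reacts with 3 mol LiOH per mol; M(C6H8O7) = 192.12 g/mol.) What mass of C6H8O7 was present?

Total n(LiOH) added = 0.5317 x 0.03316 = 0.01763 mol.
n(HBr) used = 0.3980 x 0.01801 = 0.007168 mol, which equals the excess n(LiOH).
So n(LiOH) consumed by the sample = 0.01763 - 0.007168 = 0.01046 mol.
n(C6H8O7) = 0.01046 / 3 = 0.003488 mol.
mass = 0.003488 mol x 192.12 g/mol = 0.670 g.

0.670 g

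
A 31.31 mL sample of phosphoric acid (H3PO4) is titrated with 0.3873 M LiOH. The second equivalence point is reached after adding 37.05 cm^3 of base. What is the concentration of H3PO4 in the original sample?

0.229 M

n(LiOH) = 0.3873 x 0.03705 = 0.01435 mol.
At the second equivalence point, 2 mol OH^- react per mol H3PO4, so n(H3PO4) = 0.01435 / 2 = 0.007175 mol.
[H3PO4] = 0.007175 / 0.03131 L = 0.229 M.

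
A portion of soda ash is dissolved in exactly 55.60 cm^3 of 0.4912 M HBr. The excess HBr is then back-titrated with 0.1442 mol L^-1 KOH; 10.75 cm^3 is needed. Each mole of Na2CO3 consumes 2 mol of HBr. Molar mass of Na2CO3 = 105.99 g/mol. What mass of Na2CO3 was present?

Total n(HBr) added = 0.4912 x 0.05560 = 0.02731 mol.
n(KOH) used = 0.1442 x 0.01075 = 0.001550 mol, which equals the excess n(HBr).
So n(HBr) consumed by the sample = 0.02731 - 0.001550 = 0.02576 mol.
n(Na2CO3) = 0.02576 / 2 = 0.01288 mol.
mass = 0.01288 mol x 105.99 g/mol = 1.37 g.

1.37 g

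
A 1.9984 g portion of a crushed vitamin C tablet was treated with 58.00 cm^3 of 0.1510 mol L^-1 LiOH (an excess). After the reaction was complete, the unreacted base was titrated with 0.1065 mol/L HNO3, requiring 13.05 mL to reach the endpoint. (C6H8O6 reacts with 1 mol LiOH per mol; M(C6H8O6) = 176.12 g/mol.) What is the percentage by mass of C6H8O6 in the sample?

64.9%

Total n(LiOH) added = 0.1510 x 0.05800 = 0.008758 mol.
n(HNO3) used = 0.1065 x 0.01305 = 0.001390 mol, which equals the excess n(LiOH).
So n(LiOH) consumed by the sample = 0.008758 - 0.001390 = 0.007368 mol.
n(C6H8O6) = 0.007368 / 1 = 0.007368 mol.
mass C6H8O6 = 0.007368 x 176.12 = 1.298 g, so %C6H8O6 = 1.298/1.9984 x 100 = 64.9%.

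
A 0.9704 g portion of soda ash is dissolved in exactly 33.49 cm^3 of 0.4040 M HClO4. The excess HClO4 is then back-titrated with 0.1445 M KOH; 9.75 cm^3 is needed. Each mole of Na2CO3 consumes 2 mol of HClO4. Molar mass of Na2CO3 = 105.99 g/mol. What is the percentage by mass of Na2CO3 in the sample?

66.2%

Total n(HClO4) added = 0.4040 x 0.03349 = 0.01353 mol.
n(KOH) used = 0.1445 x 0.009750 = 0.001409 mol, which equals the excess n(HClO4).
So n(HClO4) consumed by the sample = 0.01353 - 0.001409 = 0.01212 mol.
n(Na2CO3) = 0.01212 / 2 = 0.006061 mol.
mass Na2CO3 = 0.006061 x 105.99 = 0.6424 g, so %Na2CO3 = 0.6424/0.9704 x 100 = 66.2%.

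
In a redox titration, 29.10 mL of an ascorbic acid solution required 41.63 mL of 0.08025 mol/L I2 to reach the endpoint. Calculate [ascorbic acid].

0.115 M

n(I2) = 0.08025 x 0.04163 = 0.003341 mol.
From the balanced equation, 1 mol I2 reacts with 1 mol ascorbic acid, so n(ascorbic acid) = 0.003341 x 1/1 = 0.003341 mol.
[ascorbic acid] = 0.003341 / 0.02910 L = 0.115 M.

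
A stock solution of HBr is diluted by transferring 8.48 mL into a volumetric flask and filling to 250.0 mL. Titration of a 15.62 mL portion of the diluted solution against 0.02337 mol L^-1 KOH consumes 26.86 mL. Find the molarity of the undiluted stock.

n(KOH) = 0.02337 x 0.02686 = 0.0006277 mol.
n(HBr) in the aliquot = 0.0006277 mol.
[diluted HBr] = 0.0006277 / 0.01562 = 0.04019 M.
Dilution factor = 250.0/8.480 = 29.48, so [stock] = 0.04019 x 29.48 = 1.18 M.

1.18 M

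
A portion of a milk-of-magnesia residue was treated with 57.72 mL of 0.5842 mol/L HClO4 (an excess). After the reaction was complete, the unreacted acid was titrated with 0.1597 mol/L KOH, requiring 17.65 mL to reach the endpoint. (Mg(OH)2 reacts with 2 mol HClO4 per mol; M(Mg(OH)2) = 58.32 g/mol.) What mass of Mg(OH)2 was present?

0.901 g

Total n(HClO4) added = 0.5842 x 0.05772 = 0.03372 mol.
n(KOH) used = 0.1597 x 0.01765 = 0.002819 mol, which equals the excess n(HClO4).
So n(HClO4) consumed by the sample = 0.03372 - 0.002819 = 0.03090 mol.
n(Mg(OH)2) = 0.03090 / 2 = 0.01545 mol.
mass = 0.01545 mol x 58.32 g/mol = 0.901 g.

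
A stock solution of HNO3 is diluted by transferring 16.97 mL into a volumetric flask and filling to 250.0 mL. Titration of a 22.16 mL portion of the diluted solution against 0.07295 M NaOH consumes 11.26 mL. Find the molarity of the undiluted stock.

n(NaOH) = 0.07295 x 0.01126 = 0.0008214 mol.
n(HNO3) in the aliquot = 0.0008214 mol.
[diluted HNO3] = 0.0008214 / 0.02216 = 0.03707 M.
Dilution factor = 250.0/16.97 = 14.73, so [stock] = 0.03707 x 14.73 = 0.546 M.

0.546 M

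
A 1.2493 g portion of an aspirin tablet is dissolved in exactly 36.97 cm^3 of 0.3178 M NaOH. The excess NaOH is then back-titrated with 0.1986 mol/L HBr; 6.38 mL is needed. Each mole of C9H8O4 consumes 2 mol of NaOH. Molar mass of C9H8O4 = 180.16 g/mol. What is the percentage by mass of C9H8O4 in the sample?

75.6%

Total n(NaOH) added = 0.3178 x 0.03697 = 0.01175 mol.
n(HBr) used = 0.1986 x 0.006380 = 0.001267 mol, which equals the excess n(NaOH).
So n(NaOH) consumed by the sample = 0.01175 - 0.001267 = 0.01048 mol.
n(C9H8O4) = 0.01048 / 2 = 0.005241 mol.
mass C9H8O4 = 0.005241 x 180.16 = 0.9442 g, so %C9H8O4 = 0.9442/1.2493 x 100 = 75.6%.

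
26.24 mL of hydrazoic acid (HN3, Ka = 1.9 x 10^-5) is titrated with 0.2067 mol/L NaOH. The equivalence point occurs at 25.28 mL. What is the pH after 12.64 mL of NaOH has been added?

12.64 mL is exactly half the equivalence volume (25.28/2), i.e. the half-equivalence point.
There, n(HA) = n(A^-), so pH = pKa = -log(1.9 x 10^-5) = 4.72.

4.72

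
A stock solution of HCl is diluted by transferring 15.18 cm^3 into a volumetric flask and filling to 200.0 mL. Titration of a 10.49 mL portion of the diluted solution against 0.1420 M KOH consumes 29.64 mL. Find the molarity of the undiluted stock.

n(KOH) = 0.1420 x 0.02964 = 0.004209 mol.
n(HCl) in the aliquot = 0.004209 mol.
[diluted HCl] = 0.004209 / 0.01049 = 0.4012 M.
Dilution factor = 200.0/15.18 = 13.18, so [stock] = 0.4012 x 13.18 = 5.29 M.

5.29 M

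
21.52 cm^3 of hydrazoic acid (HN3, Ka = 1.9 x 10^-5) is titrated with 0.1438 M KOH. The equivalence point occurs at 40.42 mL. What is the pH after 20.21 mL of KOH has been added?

20.21 mL is exactly half the equivalence volume (40.42/2), i.e. the half-equivalence point.
There, n(HA) = n(A^-), so pH = pKa = -log(1.9 x 10^-5) = 4.72.

4.72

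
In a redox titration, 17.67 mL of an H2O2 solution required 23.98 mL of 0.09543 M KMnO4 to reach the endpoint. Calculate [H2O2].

n(KMnO4) = 0.09543 x 0.02398 = 0.002288 mol.
From the balanced equation, 2 mol KMnO4 reacts with 5 mol H2O2, so n(H2O2) = 0.002288 x 5/2 = 0.005721 mol.
[H2O2] = 0.005721 / 0.01767 L = 0.324 M.

0.324 M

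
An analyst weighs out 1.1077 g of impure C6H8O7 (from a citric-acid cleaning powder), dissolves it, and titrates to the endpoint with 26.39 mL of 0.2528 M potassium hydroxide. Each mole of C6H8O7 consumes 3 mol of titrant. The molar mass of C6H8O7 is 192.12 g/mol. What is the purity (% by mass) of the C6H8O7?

n(KOH) = 0.2528 x 0.02639 = 0.006671 mol.
n(C6H8O7) = 0.006671 / 3 = 0.002224 mol.
mass of C6H8O7 = 0.002224 x 192.12 = 0.4272 g.
% purity = 0.4272 / 1.1077 x 100 = 38.6%.

38.6%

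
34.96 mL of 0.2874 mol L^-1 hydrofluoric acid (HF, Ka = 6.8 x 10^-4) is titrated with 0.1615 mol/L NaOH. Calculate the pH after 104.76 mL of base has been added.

n(acid) = 0.2874 x 0.03496 = 0.01005 mol; n(NaOH) added = 0.1615 x 0.1048 = 0.01692 mol.
Base is in excess by 0.01692 - 0.01005 = 0.006871 mol in a total volume of 0.1397 L.
[OH^-] = 0.006871/0.1397 = 0.04918 M, so pOH = 1.31 and pH = 14.00 - 1.31 = 12.69.

12.69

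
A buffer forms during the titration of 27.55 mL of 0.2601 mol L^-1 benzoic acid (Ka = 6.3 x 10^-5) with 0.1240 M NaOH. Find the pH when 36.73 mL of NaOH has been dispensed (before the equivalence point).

4.44

Initial n(C6H5COOH) = 0.2601 x 0.02755 = 0.007166 mol.
n(NaOH) added = 0.1240 x 0.03673 = 0.004555 mol, converting that many moles of C6H5COOH to C6H5COO-.
Remaining n(C6H5COOH) = 0.002611 mol; n(C6H5COO-) = 0.004555 mol.
By Henderson-Hasselbalch, pH = pKa + log([A^-]/[HA]) = 4.20 + log(0.004555/0.002611) = 4.20 + (+0.24) = 4.44.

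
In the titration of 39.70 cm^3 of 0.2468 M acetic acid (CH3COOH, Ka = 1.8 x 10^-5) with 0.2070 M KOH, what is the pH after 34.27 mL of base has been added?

Initial n(CH3COOH) = 0.2468 x 0.03970 = 0.009798 mol.
n(KOH) added = 0.2070 x 0.03427 = 0.007094 mol, converting that many moles of CH3COOH to CH3COO-.
Remaining n(CH3COOH) = 0.002704 mol; n(CH3COO-) = 0.007094 mol.
By Henderson-Hasselbalch, pH = pKa + log([A^-]/[HA]) = 4.74 + log(0.007094/0.002704) = 4.74 + (+0.42) = 5.16.

5.16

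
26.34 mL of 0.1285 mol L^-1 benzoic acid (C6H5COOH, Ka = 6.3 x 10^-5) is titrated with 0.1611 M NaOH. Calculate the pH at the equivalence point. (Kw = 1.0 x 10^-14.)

n(C6H5COOH) = 0.1285 x 0.02634 = 0.003385 mol; V(NaOH) at equivalence = 0.003385/0.1611 = 0.02101 L.
At equivalence all the acid is converted to C6H5COO-; total volume = 0.02634 + 0.02101 = 0.04735 L, so [C6H5COO-] = 0.003385/0.04735 = 0.07148 M.
Kb = Kw/Ka = 1.0e-14 / 6.3 x 10^-5 = 1.59e-10.
[OH^-] = sqrt(Kb x [C6H5COO-]) = sqrt(1.59e-10 x 0.07148) = 3.37e-6 M.
pOH = 5.47, so pH = 14.00 - 5.47 = 8.53.

8.53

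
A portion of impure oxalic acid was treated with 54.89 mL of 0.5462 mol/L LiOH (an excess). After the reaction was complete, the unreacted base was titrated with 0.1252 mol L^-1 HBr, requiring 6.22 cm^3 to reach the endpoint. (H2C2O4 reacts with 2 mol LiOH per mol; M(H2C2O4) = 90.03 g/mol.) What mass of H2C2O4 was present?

1.31 g

Total n(LiOH) added = 0.5462 x 0.05489 = 0.02998 mol.
n(HBr) used = 0.1252 x 0.006220 = 0.0007787 mol, which equals the excess n(LiOH).
So n(LiOH) consumed by the sample = 0.02998 - 0.0007787 = 0.02920 mol.
n(H2C2O4) = 0.02920 / 2 = 0.01460 mol.
mass = 0.01460 mol x 90.03 g/mol = 1.31 g.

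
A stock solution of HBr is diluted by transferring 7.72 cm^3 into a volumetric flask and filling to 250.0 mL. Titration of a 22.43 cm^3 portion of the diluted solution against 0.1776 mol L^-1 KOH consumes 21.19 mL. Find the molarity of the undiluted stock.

5.43 M

n(KOH) = 0.1776 x 0.02119 = 0.003763 mol.
n(HBr) in the aliquot = 0.003763 mol.
[diluted HBr] = 0.003763 / 0.02243 = 0.1678 M.
Dilution factor = 250.0/7.720 = 32.38, so [stock] = 0.1678 x 32.38 = 5.43 M.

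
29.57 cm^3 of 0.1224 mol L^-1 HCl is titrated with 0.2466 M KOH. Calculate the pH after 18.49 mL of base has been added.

12.29

n(acid) = 0.1224 x 0.02957 = 0.003619 mol; n(KOH) added = 0.2466 x 0.01849 = 0.004560 mol.
Base is in excess by 0.004560 - 0.003619 = 0.0009403 mol in a total volume of 0.04806 L.
[OH^-] = 0.0009403/0.04806 = 0.01956 M, so pOH = 1.71 and pH = 14.00 - 1.71 = 12.29.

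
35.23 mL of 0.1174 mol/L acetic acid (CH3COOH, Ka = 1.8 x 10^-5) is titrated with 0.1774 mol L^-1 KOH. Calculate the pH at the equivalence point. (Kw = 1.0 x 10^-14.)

8.80

n(CH3COOH) = 0.1174 x 0.03523 = 0.004136 mol; V(KOH) at equivalence = 0.004136/0.1774 = 0.02331 L.
At equivalence all the acid is converted to CH3COO-; total volume = 0.03523 + 0.02331 = 0.05854 L, so [CH3COO-] = 0.004136/0.05854 = 0.07065 M.
Kb = Kw/Ka = 1.0e-14 / 1.8 x 10^-5 = 5.56e-10.
[OH^-] = sqrt(Kb x [CH3COO-]) = sqrt(5.56e-10 x 0.07065) = 6.26e-6 M.
pOH = 5.20, so pH = 14.00 - 5.20 = 8.80.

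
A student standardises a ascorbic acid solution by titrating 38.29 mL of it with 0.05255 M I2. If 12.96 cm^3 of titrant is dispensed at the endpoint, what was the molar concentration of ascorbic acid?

n(I2) = 0.05255 x 0.01296 = 0.0006810 mol.
From the balanced equation, 1 mol I2 reacts with 1 mol ascorbic acid, so n(ascorbic acid) = 0.0006810 x 1/1 = 0.0006810 mol.
[ascorbic acid] = 0.0006810 / 0.03829 L = 0.0178 M.

0.0178 M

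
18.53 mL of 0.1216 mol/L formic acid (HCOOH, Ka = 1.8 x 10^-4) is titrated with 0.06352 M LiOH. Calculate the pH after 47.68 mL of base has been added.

12.07

n(acid) = 0.1216 x 0.01853 = 0.002253 mol; n(LiOH) added = 0.06352 x 0.04768 = 0.003029 mol.
Base is in excess by 0.003029 - 0.002253 = 0.0007754 mol in a total volume of 0.06621 L.
[OH^-] = 0.0007754/0.06621 = 0.01171 M, so pOH = 1.93 and pH = 14.00 - 1.93 = 12.07.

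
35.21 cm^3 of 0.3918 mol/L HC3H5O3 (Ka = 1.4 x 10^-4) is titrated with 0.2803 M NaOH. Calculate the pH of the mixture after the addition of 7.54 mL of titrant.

Initial n(HC3H5O3) = 0.3918 x 0.03521 = 0.01380 mol.
n(NaOH) added = 0.2803 x 0.007540 = 0.002113 mol, converting that many moles of HC3H5O3 to C3H5O3-.
Remaining n(HC3H5O3) = 0.01168 mol; n(C3H5O3-) = 0.002113 mol.
By Henderson-Hasselbalch, pH = pKa + log([A^-]/[HA]) = 3.85 + log(0.002113/0.01168) = 3.85 + (-0.74) = 3.11.

3.11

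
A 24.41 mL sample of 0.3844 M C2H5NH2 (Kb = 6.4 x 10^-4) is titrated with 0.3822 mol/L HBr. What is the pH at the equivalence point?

n(C2H5NH2) = 0.3844 x 0.02441 = 0.009383 mol; V(HBr) at equivalence = 0.009383/0.3822 = 0.02455 L.
At equivalence the base is fully converted to C2H5NH3+; total volume = 0.04896 L, so [C2H5NH3+] = 0.009383/0.04896 = 0.1916 M.
Ka(C2H5NH3+) = Kw/Kb = 1.0e-14 / 6.4 x 10^-4 = 1.56e-11.
[H^+] = sqrt(Ka x [C2H5NH3+]) = sqrt(1.56e-11 x 0.1916) = 1.73e-6 M.
pH = -log(1.73e-6) = 5.76.

5.76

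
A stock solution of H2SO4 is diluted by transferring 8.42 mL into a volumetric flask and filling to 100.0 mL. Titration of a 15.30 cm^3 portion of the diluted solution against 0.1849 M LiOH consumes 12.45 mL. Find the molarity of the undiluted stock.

n(LiOH) = 0.1849 x 0.01245 = 0.002302 mol.
n(H2SO4) in the aliquot = 0.002302 x 1/2 = 0.001151 mol.
[diluted H2SO4] = 0.001151 / 0.01530 = 0.07523 M.
Dilution factor = 100.0/8.420 = 11.88, so [stock] = 0.07523 x 11.88 = 0.893 M.

0.893 M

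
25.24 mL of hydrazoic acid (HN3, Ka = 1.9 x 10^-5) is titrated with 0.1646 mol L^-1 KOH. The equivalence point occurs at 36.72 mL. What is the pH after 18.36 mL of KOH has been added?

4.72

18.36 mL is exactly half the equivalence volume (36.72/2), i.e. the half-equivalence point.
There, n(HA) = n(A^-), so pH = pKa = -log(1.9 x 10^-5) = 4.72.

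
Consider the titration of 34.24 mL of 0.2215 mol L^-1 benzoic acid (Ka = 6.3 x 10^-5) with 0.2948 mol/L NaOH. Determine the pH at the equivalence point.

n(C6H5COOH) = 0.2215 x 0.03424 = 0.007584 mol; V(NaOH) at equivalence = 0.007584/0.2948 = 0.02573 L.
At equivalence all the acid is converted to C6H5COO-; total volume = 0.03424 + 0.02573 = 0.05997 L, so [C6H5COO-] = 0.007584/0.05997 = 0.1265 M.
Kb = Kw/Ka = 1.0e-14 / 6.3 x 10^-5 = 1.59e-10.
[OH^-] = sqrt(Kb x [C6H5COO-]) = sqrt(1.59e-10 x 0.1265) = 4.48e-6 M.
pOH = 5.35, so pH = 14.00 - 5.35 = 8.65.

8.65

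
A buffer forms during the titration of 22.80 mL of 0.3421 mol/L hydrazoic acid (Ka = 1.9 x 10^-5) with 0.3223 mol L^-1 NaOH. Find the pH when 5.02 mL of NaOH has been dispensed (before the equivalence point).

4.14

Initial n(HN3) = 0.3421 x 0.02280 = 0.007800 mol.
n(NaOH) added = 0.3223 x 0.005020 = 0.001618 mol, converting that many moles of HN3 to N3-.
Remaining n(HN3) = 0.006182 mol; n(N3-) = 0.001618 mol.
By Henderson-Hasselbalch, pH = pKa + log([A^-]/[HA]) = 4.72 + log(0.001618/0.006182) = 4.72 + (-0.58) = 4.14.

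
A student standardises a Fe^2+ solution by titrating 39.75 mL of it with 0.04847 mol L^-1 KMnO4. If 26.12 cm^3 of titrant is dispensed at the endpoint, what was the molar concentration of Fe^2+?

0.159 M

n(KMnO4) = 0.04847 x 0.02612 = 0.001266 mol.
From the balanced equation, 1 mol KMnO4 reacts with 5 mol Fe^2+, so n(Fe^2+) = 0.001266 x 5/1 = 0.006330 mol.
[Fe^2+] = 0.006330 / 0.03975 L = 0.159 M.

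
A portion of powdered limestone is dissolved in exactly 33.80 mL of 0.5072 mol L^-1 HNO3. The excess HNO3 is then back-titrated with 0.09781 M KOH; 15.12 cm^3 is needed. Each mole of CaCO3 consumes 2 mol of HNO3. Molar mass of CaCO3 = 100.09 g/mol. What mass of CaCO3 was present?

0.784 g

Total n(HNO3) added = 0.5072 x 0.03380 = 0.01714 mol.
n(KOH) used = 0.09781 x 0.01512 = 0.001479 mol, which equals the excess n(HNO3).
So n(HNO3) consumed by the sample = 0.01714 - 0.001479 = 0.01566 mol.
n(CaCO3) = 0.01566 / 2 = 0.007832 mol.
mass = 0.007832 mol x 100.09 g/mol = 0.784 g.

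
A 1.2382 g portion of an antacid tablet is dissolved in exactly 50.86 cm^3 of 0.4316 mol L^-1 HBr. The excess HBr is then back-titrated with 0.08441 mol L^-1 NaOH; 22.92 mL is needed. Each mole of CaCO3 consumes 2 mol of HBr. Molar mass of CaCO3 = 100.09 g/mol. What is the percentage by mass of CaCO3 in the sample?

80.9%

Total n(HBr) added = 0.4316 x 0.05086 = 0.02195 mol.
n(NaOH) used = 0.08441 x 0.02292 = 0.001935 mol, which equals the excess n(HBr).
So n(HBr) consumed by the sample = 0.02195 - 0.001935 = 0.02002 mol.
n(CaCO3) = 0.02002 / 2 = 0.01001 mol.
mass CaCO3 = 0.01001 x 100.09 = 1.002 g, so %CaCO3 = 1.002/1.2382 x 100 = 80.9%.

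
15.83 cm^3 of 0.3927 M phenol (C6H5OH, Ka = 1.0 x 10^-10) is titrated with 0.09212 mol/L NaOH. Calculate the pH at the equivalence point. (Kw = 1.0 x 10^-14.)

n(C6H5OH) = 0.3927 x 0.01583 = 0.006216 mol; V(NaOH) at equivalence = 0.006216/0.09212 = 0.06748 L.
At equivalence all the acid is converted to C6H5O-; total volume = 0.01583 + 0.06748 = 0.08331 L, so [C6H5O-] = 0.006216/0.08331 = 0.07462 M.
Kb = Kw/Ka = 1.0e-14 / 1.0 x 10^-10 = 0.000100.
[OH^-] = sqrt(Kb x [C6H5O-]) = sqrt(0.000100 x 0.07462) = 0.00273 M.
pOH = 2.56, so pH = 14.00 - 2.56 = 11.44.

11.44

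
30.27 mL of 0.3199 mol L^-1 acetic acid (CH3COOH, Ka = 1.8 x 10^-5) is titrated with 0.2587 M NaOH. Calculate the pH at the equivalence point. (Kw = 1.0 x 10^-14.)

8.95

n(CH3COOH) = 0.3199 x 0.03027 = 0.009683 mol; V(NaOH) at equivalence = 0.009683/0.2587 = 0.03743 L.
At equivalence all the acid is converted to CH3COO-; total volume = 0.03027 + 0.03743 = 0.06770 L, so [CH3COO-] = 0.009683/0.06770 = 0.1430 M.
Kb = Kw/Ka = 1.0e-14 / 1.8 x 10^-5 = 5.56e-10.
[OH^-] = sqrt(Kb x [CH3COO-]) = sqrt(5.56e-10 x 0.1430) = 8.91e-6 M.
pOH = 5.05, so pH = 14.00 - 5.05 = 8.95.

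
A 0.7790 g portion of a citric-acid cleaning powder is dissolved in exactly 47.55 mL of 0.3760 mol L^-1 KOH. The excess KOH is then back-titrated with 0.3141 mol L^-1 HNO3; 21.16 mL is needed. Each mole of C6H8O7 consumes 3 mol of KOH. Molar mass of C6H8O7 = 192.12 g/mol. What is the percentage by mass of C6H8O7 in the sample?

92.3%

Total n(KOH) added = 0.3760 x 0.04755 = 0.01788 mol.
n(HNO3) used = 0.3141 x 0.02116 = 0.006646 mol, which equals the excess n(KOH).
So n(KOH) consumed by the sample = 0.01788 - 0.006646 = 0.01123 mol.
n(C6H8O7) = 0.01123 / 3 = 0.003744 mol.
mass C6H8O7 = 0.003744 x 192.12 = 0.7193 g, so %C6H8O7 = 0.7193/0.7790 x 100 = 92.3%.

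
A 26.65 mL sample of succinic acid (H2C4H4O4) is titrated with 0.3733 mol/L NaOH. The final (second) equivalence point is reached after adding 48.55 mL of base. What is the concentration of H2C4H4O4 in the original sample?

0.340 M

n(NaOH) = 0.3733 x 0.04855 = 0.01812 mol.
At the final (second) equivalence point, 2 mol OH^- react per mol H2C4H4O4, so n(H2C4H4O4) = 0.01812 / 2 = 0.009062 mol.
[H2C4H4O4] = 0.009062 / 0.02665 L = 0.340 M.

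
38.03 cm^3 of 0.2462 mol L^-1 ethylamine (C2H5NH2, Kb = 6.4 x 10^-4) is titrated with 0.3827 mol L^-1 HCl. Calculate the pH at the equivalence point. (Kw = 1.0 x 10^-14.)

n(C2H5NH2) = 0.2462 x 0.03803 = 0.009363 mol; V(HCl) at equivalence = 0.009363/0.3827 = 0.02447 L.
At equivalence the base is fully converted to C2H5NH3+; total volume = 0.06250 L, so [C2H5NH3+] = 0.009363/0.06250 = 0.1498 M.
Ka(C2H5NH3+) = Kw/Kb = 1.0e-14 / 6.4 x 10^-4 = 1.56e-11.
[H^+] = sqrt(Ka x [C2H5NH3+]) = sqrt(1.56e-11 x 0.1498) = 1.53e-6 M.
pH = -log(1.53e-6) = 5.82.

5.82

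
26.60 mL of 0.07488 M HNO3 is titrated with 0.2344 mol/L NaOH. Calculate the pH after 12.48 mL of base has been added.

n(acid) = 0.07488 x 0.02660 = 0.001992 mol; n(NaOH) added = 0.2344 x 0.01248 = 0.002925 mol.
Base is in excess by 0.002925 - 0.001992 = 0.0009335 mol in a total volume of 0.03908 L.
[OH^-] = 0.0009335/0.03908 = 0.02389 M, so pOH = 1.62 and pH = 14.00 - 1.62 = 12.38.

12.38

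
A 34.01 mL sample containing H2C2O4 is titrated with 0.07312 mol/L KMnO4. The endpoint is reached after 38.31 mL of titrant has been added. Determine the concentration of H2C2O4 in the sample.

0.206 M

n(KMnO4) = 0.07312 x 0.03831 = 0.002801 mol.
From the balanced equation, 2 mol KMnO4 reacts with 5 mol H2C2O4, so n(H2C2O4) = 0.002801 x 5/2 = 0.007003 mol.
[H2C2O4] = 0.007003 / 0.03401 L = 0.206 M.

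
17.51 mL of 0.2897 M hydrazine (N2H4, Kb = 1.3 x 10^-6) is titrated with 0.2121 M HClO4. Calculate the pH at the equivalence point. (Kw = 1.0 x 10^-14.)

n(N2H4) = 0.2897 x 0.01751 = 0.005073 mol; V(HClO4) at equivalence = 0.005073/0.2121 = 0.02392 L.
At equivalence the base is fully converted to N2H5+; total volume = 0.04143 L, so [N2H5+] = 0.005073/0.04143 = 0.1224 M.
Ka(N2H5+) = Kw/Kb = 1.0e-14 / 1.3 x 10^-6 = 7.69e-9.
[H^+] = sqrt(Ka x [N2H5+]) = sqrt(7.69e-9 x 0.1224) = 3.07e-5 M.
pH = -log(3.07e-5) = 4.51.

4.51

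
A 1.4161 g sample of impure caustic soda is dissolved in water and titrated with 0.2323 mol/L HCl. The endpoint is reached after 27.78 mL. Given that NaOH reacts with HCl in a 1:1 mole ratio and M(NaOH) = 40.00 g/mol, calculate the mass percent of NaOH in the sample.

n(HCl) = 0.2323 x 0.02778 = 0.006453 mol.
n(NaOH) = 0.006453 / 1 = 0.006453 mol.
mass of NaOH = 0.006453 x 40.00 = 0.2581 g.
% purity = 0.2581 / 1.4161 x 100 = 18.2%.

18.2%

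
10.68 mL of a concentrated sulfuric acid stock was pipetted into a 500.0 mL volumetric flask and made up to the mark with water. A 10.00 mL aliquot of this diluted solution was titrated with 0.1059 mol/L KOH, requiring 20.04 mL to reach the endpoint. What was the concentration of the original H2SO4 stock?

n(KOH) = 0.1059 x 0.02004 = 0.002122 mol.
n(H2SO4) in the aliquot = 0.002122 x 1/2 = 0.001061 mol.
[diluted H2SO4] = 0.001061 / 0.01000 = 0.1061 M.
Dilution factor = 500.0/10.68 = 46.82, so [stock] = 0.1061 x 46.82 = 4.97 M.

4.97 M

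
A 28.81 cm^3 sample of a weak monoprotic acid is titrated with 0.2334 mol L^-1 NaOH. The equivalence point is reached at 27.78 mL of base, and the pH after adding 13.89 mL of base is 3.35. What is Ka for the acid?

4.5 x 10^-4

13.89 mL is half of the equivalence volume, so this is the half-equivalence point where [HA] = [A^-].
At half-equivalence pH = pKa, so pKa = 3.35.
Ka = 10^(-3.35) = 4.5 x 10^-4.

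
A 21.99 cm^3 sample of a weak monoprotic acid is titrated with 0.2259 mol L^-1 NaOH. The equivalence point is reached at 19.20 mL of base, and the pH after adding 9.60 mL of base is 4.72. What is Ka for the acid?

1.9 x 10^-5

9.60 mL is half of the equivalence volume, so this is the half-equivalence point where [HA] = [A^-].
At half-equivalence pH = pKa, so pKa = 4.72.
Ka = 10^(-4.72) = 1.9 x 10^-5.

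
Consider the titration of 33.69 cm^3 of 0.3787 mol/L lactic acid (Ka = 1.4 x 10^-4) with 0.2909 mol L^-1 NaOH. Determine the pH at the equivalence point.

8.54

n(HC3H5O3) = 0.3787 x 0.03369 = 0.01276 mol; V(NaOH) at equivalence = 0.01276/0.2909 = 0.04386 L.
At equivalence all the acid is converted to C3H5O3-; total volume = 0.03369 + 0.04386 = 0.07755 L, so [C3H5O3-] = 0.01276/0.07755 = 0.1645 M.
Kb = Kw/Ka = 1.0e-14 / 1.4 x 10^-4 = 7.14e-11.
[OH^-] = sqrt(Kb x [C3H5O3-]) = sqrt(7.14e-11 x 0.1645) = 3.43e-6 M.
pOH = 5.46, so pH = 14.00 - 5.46 = 8.54.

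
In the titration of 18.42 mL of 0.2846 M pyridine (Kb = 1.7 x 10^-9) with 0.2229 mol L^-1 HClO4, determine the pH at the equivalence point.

n(C5H5N) = 0.2846 x 0.01842 = 0.005242 mol; V(HClO4) at equivalence = 0.005242/0.2229 = 0.02352 L.
At equivalence the base is fully converted to C5H5NH+; total volume = 0.04194 L, so [C5H5NH+] = 0.005242/0.04194 = 0.1250 M.
Ka(C5H5NH+) = Kw/Kb = 1.0e-14 / 1.7 x 10^-9 = 5.88e-6.
[H^+] = sqrt(Ka x [C5H5NH+]) = sqrt(5.88e-6 x 0.1250) = 0.000857 M.
pH = -log(0.000857) = 3.07.

3.07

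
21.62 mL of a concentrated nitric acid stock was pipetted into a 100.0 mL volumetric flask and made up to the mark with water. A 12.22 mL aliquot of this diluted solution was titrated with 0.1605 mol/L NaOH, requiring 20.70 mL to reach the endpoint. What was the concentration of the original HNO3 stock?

n(NaOH) = 0.1605 x 0.02070 = 0.003322 mol.
n(HNO3) in the aliquot = 0.003322 mol.
[diluted HNO3] = 0.003322 / 0.01222 = 0.2719 M.
Dilution factor = 100.0/21.62 = 4.625, so [stock] = 0.2719 x 4.625 = 1.26 M.

1.26 M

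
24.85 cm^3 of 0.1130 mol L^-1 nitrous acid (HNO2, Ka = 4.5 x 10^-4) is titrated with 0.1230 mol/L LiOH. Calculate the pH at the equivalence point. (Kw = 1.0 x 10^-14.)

n(HNO2) = 0.1130 x 0.02485 = 0.002808 mol; V(LiOH) at equivalence = 0.002808/0.1230 = 0.02283 L.
At equivalence all the acid is converted to NO2-; total volume = 0.02485 + 0.02283 = 0.04768 L, so [NO2-] = 0.002808/0.04768 = 0.05889 M.
Kb = Kw/Ka = 1.0e-14 / 4.5 x 10^-4 = 2.22e-11.
[OH^-] = sqrt(Kb x [NO2-]) = sqrt(2.22e-11 x 0.05889) = 1.14e-6 M.
pOH = 5.94, so pH = 14.00 - 5.94 = 8.06.

8.06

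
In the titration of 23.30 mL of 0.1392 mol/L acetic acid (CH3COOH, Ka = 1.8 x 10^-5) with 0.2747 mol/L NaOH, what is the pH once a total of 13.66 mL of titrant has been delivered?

n(acid) = 0.1392 x 0.02330 = 0.003243 mol; n(NaOH) added = 0.2747 x 0.01366 = 0.003752 mol.
Base is in excess by 0.003752 - 0.003243 = 0.0005090 mol in a total volume of 0.03696 L.
[OH^-] = 0.0005090/0.03696 = 0.01377 M, so pOH = 1.86 and pH = 14.00 - 1.86 = 12.14.

12.14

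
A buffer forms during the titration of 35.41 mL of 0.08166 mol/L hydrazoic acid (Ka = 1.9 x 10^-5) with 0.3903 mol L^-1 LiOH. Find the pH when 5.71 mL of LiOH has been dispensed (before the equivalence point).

5.25

Initial n(HN3) = 0.08166 x 0.03541 = 0.002892 mol.
n(LiOH) added = 0.3903 x 0.005710 = 0.002229 mol, converting that many moles of HN3 to N3-.
Remaining n(HN3) = 0.0006630 mol; n(N3-) = 0.002229 mol.
By Henderson-Hasselbalch, pH = pKa + log([A^-]/[HA]) = 4.72 + log(0.002229/0.0006630) = 4.72 + (+0.53) = 5.25.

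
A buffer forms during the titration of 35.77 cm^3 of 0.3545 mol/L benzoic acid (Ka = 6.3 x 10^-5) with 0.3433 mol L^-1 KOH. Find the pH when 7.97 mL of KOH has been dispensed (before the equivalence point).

3.64

Initial n(C6H5COOH) = 0.3545 x 0.03577 = 0.01268 mol.
n(KOH) added = 0.3433 x 0.007970 = 0.002736 mol, converting that many moles of C6H5COOH to C6H5COO-.
Remaining n(C6H5COOH) = 0.009944 mol; n(C6H5COO-) = 0.002736 mol.
By Henderson-Hasselbalch, pH = pKa + log([A^-]/[HA]) = 4.20 + log(0.002736/0.009944) = 4.20 + (-0.56) = 3.64.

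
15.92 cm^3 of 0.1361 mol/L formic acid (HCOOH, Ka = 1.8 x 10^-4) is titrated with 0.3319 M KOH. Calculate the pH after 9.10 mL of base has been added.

12.53

n(acid) = 0.1361 x 0.01592 = 0.002167 mol; n(KOH) added = 0.3319 x 0.009100 = 0.003020 mol.
Base is in excess by 0.003020 - 0.002167 = 0.0008536 mol in a total volume of 0.02502 L.
[OH^-] = 0.0008536/0.02502 = 0.03412 M, so pOH = 1.47 and pH = 14.00 - 1.47 = 12.53.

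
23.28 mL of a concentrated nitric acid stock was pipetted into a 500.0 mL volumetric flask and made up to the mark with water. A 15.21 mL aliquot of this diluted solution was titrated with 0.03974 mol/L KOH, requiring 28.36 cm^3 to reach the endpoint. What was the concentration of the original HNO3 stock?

1.59 M

n(KOH) = 0.03974 x 0.02836 = 0.001127 mol.
n(HNO3) in the aliquot = 0.001127 mol.
[diluted HNO3] = 0.001127 / 0.01521 = 0.07410 M.
Dilution factor = 500.0/23.28 = 21.48, so [stock] = 0.07410 x 21.48 = 1.59 M.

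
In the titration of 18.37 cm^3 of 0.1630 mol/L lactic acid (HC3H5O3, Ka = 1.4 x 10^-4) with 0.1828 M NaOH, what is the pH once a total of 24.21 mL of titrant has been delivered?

n(acid) = 0.1630 x 0.01837 = 0.002994 mol; n(NaOH) added = 0.1828 x 0.02421 = 0.004426 mol.
Base is in excess by 0.004426 - 0.002994 = 0.001431 mol in a total volume of 0.04258 L.
[OH^-] = 0.001431/0.04258 = 0.03361 M, so pOH = 1.47 and pH = 14.00 - 1.47 = 12.53.

12.53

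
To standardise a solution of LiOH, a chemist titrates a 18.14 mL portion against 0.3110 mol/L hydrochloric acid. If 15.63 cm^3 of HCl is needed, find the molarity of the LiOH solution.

n(HCl) delivered = 0.3110 x 0.01563 = 0.004861 mol.
For a 1:1 reaction, n(LiOH) = 0.004861 mol.
[LiOH] = 0.004861 mol / 0.01814 L = 0.268 M.

0.268 M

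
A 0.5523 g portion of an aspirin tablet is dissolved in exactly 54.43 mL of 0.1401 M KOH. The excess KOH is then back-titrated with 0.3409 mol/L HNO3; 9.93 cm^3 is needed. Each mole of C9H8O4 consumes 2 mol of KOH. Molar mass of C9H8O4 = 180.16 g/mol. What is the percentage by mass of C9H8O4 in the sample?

Total n(KOH) added = 0.1401 x 0.05443 = 0.007626 mol.
n(HNO3) used = 0.3409 x 0.009930 = 0.003385 mol, which equals the excess n(KOH).
So n(KOH) consumed by the sample = 0.007626 - 0.003385 = 0.004241 mol.
n(C9H8O4) = 0.004241 / 2 = 0.002120 mol.
mass C9H8O4 = 0.002120 x 180.16 = 0.3820 g, so %C9H8O4 = 0.3820/0.5523 x 100 = 69.2%.

69.2%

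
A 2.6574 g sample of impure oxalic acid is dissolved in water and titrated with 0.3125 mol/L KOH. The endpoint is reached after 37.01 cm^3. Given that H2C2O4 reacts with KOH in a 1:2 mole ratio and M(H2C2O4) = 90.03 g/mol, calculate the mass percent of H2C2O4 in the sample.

19.6%

n(KOH) = 0.3125 x 0.03701 = 0.01157 mol.
n(H2C2O4) = 0.01157 / 2 = 0.005783 mol.
mass of H2C2O4 = 0.005783 x 90.03 = 0.5206 g.
% purity = 0.5206 / 2.6574 x 100 = 19.6%.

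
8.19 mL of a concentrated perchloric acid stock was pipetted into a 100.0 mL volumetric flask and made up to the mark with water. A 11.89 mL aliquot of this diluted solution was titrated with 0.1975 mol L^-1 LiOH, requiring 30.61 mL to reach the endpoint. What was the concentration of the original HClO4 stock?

6.21 M

n(LiOH) = 0.1975 x 0.03061 = 0.006045 mol.
n(HClO4) in the aliquot = 0.006045 mol.
[diluted HClO4] = 0.006045 / 0.01189 = 0.5085 M.
Dilution factor = 100.0/8.190 = 12.21, so [stock] = 0.5085 x 12.21 = 6.21 M.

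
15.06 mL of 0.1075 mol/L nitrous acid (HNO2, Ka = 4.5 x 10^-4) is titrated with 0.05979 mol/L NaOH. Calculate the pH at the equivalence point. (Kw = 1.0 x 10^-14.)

n(HNO2) = 0.1075 x 0.01506 = 0.001619 mol; V(NaOH) at equivalence = 0.001619/0.05979 = 0.02708 L.
At equivalence all the acid is converted to NO2-; total volume = 0.01506 + 0.02708 = 0.04214 L, so [NO2-] = 0.001619/0.04214 = 0.03842 M.
Kb = Kw/Ka = 1.0e-14 / 4.5 x 10^-4 = 2.22e-11.
[OH^-] = sqrt(Kb x [NO2-]) = sqrt(2.22e-11 x 0.03842) = 9.24e-7 M.
pOH = 6.03, so pH = 14.00 - 6.03 = 7.97.

7.97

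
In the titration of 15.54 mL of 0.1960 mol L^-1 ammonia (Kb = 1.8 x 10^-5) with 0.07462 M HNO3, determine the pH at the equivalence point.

n(NH3) = 0.1960 x 0.01554 = 0.003046 mol; V(HNO3) at equivalence = 0.003046/0.07462 = 0.04082 L.
At equivalence the base is fully converted to NH4+; total volume = 0.05636 L, so [NH4+] = 0.003046/0.05636 = 0.05404 M.
Ka(NH4+) = Kw/Kb = 1.0e-14 / 1.8 x 10^-5 = 5.56e-10.
[H^+] = sqrt(Ka x [NH4+]) = sqrt(5.56e-10 x 0.05404) = 5.48e-6 M.
pH = -log(5.48e-6) = 5.26.

5.26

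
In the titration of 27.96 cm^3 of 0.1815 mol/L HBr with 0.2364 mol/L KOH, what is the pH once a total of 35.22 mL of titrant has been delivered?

n(acid) = 0.1815 x 0.02796 = 0.005075 mol; n(KOH) added = 0.2364 x 0.03522 = 0.008326 mol.
Base is in excess by 0.008326 - 0.005075 = 0.003251 mol in a total volume of 0.06318 L.
[OH^-] = 0.003251/0.06318 = 0.05146 M, so pOH = 1.29 and pH = 14.00 - 1.29 = 12.71.

12.71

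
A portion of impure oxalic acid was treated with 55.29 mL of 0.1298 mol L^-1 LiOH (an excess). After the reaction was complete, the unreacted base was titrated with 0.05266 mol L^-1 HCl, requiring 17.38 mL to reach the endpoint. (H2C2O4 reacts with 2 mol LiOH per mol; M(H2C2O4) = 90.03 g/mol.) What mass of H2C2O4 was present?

0.282 g

Total n(LiOH) added = 0.1298 x 0.05529 = 0.007177 mol.
n(HCl) used = 0.05266 x 0.01738 = 0.0009152 mol, which equals the excess n(LiOH).
So n(LiOH) consumed by the sample = 0.007177 - 0.0009152 = 0.006261 mol.
n(H2C2O4) = 0.006261 / 2 = 0.003131 mol.
mass = 0.003131 mol x 90.03 g/mol = 0.282 g.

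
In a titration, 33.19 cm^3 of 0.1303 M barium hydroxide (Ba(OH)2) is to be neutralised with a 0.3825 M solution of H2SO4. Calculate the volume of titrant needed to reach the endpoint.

11.3 mL

n(Ba(OH)2) = 0.1303 mol/L x 0.03319 L = 0.004325 mol.
At equivalence n(H2SO4) = n(Ba(OH)2) = 0.004325 mol.
V(H2SO4) = 0.004325 / 0.3825 = 0.01131 L = 11.3 mL.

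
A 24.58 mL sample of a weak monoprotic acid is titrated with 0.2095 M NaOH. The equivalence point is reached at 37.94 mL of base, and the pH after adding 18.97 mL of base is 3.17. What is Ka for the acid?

6.8 x 10^-4

18.97 mL is half of the equivalence volume, so this is the half-equivalence point where [HA] = [A^-].
At half-equivalence pH = pKa, so pKa = 3.17.
Ka = 10^(-3.17) = 6.8 x 10^-4.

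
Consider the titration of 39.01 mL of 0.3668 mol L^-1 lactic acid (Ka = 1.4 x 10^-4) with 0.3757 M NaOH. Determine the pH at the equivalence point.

n(HC3H5O3) = 0.3668 x 0.03901 = 0.01431 mol; V(NaOH) at equivalence = 0.01431/0.3757 = 0.03809 L.
At equivalence all the acid is converted to C3H5O3-; total volume = 0.03901 + 0.03809 = 0.07710 L, so [C3H5O3-] = 0.01431/0.07710 = 0.1856 M.
Kb = Kw/Ka = 1.0e-14 / 1.4 x 10^-4 = 7.14e-11.
[OH^-] = sqrt(Kb x [C3H5O3-]) = sqrt(7.14e-11 x 0.1856) = 3.64e-6 M.
pOH = 5.44, so pH = 14.00 - 5.44 = 8.56.

8.56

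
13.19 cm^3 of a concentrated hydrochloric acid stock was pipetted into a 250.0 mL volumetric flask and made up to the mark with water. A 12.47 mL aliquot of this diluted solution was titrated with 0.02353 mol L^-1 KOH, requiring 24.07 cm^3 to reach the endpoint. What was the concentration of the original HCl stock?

0.861 M

n(KOH) = 0.02353 x 0.02407 = 0.0005664 mol.
n(HCl) in the aliquot = 0.0005664 mol.
[diluted HCl] = 0.0005664 / 0.01247 = 0.04542 M.
Dilution factor = 250.0/13.19 = 18.95, so [stock] = 0.04542 x 18.95 = 0.861 M.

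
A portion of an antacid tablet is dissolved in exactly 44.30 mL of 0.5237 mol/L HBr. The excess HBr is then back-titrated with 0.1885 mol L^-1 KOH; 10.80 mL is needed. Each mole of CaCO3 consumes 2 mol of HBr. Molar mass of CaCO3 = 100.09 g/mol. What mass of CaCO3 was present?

Total n(HBr) added = 0.5237 x 0.04430 = 0.02320 mol.
n(KOH) used = 0.1885 x 0.01080 = 0.002036 mol, which equals the excess n(HBr).
So n(HBr) consumed by the sample = 0.02320 - 0.002036 = 0.02116 mol.
n(CaCO3) = 0.02116 / 2 = 0.01058 mol.
mass = 0.01058 mol x 100.09 g/mol = 1.06 g.

1.06 g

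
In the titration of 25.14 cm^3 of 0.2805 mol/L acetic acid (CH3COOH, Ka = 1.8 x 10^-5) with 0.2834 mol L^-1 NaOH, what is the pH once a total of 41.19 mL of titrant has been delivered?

12.84

n(acid) = 0.2805 x 0.02514 = 0.007052 mol; n(NaOH) added = 0.2834 x 0.04119 = 0.01167 mol.
Base is in excess by 0.01167 - 0.007052 = 0.004621 mol in a total volume of 0.06633 L.
[OH^-] = 0.004621/0.06633 = 0.06967 M, so pOH = 1.16 and pH = 14.00 - 1.16 = 12.84.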